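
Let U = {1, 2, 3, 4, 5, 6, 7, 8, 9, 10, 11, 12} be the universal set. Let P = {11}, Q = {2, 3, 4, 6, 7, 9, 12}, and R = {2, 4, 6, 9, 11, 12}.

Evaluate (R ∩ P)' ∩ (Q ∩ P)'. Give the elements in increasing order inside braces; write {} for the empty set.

{1, 2, 3, 4, 5, 6, 7, 8, 9, 10, 12}

R ∩ P = {11}
(R ∩ P)' = {1, 2, 3, 4, 5, 6, 7, 8, 9, 10, 12}
Q ∩ P = {}
(Q ∩ P)' = {1, 2, 3, 4, 5, 6, 7, 8, 9, 10, 11, 12}
(R ∩ P)' ∩ (Q ∩ P)' = {1, 2, 3, 4, 5, 6, 7, 8, 9, 10, 12}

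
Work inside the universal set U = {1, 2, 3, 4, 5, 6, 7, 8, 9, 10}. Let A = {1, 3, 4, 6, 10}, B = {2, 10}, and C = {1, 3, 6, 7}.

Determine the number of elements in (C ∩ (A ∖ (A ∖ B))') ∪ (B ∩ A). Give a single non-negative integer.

5

A ∖ B = {1, 3, 4, 6}
A ∖ (A ∖ B) = {10}
(A ∖ (A ∖ B))' = {1, 2, 3, 4, 5, 6, 7, 8, 9}
C ∩ (A ∖ (A ∖ B))' = {1, 3, 6, 7}
B ∩ A = {10}
(C ∩ (A ∖ (A ∖ B))') ∪ (B ∩ A) = {1, 3, 6, 7, 10}
|(C ∩ (A ∖ (A ∖ B))') ∪ (B ∩ A)| = 5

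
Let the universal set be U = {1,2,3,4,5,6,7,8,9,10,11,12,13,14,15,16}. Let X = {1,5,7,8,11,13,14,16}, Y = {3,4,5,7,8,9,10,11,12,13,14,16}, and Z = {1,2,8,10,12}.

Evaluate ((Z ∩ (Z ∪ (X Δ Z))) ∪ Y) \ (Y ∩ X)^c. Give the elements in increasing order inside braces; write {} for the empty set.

{5,7,8,11,13,14,16}

X Δ Z = {2,5,7,10,11,12,13,14,16}
Z ∪ (X Δ Z) = {1,2,5,7,8,10,11,12,13,14,16}
Z ∩ (Z ∪ (X Δ Z)) = {1,2,8,10,12}
(Z ∩ (Z ∪ (X Δ Z))) ∪ Y = {1,2,3,4,5,7,8,9,10,11,12,13,14,16}
Y ∩ X = {5,7,8,11,13,14,16}
(Y ∩ X)^c = {1,2,3,4,6,9,10,12,15}
((Z ∩ (Z ∪ (X Δ Z))) ∪ Y) \ (Y ∩ X)^c = {5,7,8,11,13,14,16}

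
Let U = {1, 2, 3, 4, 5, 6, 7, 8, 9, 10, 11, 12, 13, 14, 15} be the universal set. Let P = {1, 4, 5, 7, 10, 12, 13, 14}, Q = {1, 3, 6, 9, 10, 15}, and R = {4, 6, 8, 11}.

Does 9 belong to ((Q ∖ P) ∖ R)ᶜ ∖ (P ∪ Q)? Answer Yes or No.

9 ∈ Q and 9 ∉ P, so 9 ∈ Q ∖ P
9 ∈ (Q ∖ P) and 9 ∉ R, so 9 ∈ (Q ∖ P) ∖ R
9 ∉ ((Q ∖ P) ∖ R)ᶜ since 9 ∈ ((Q ∖ P) ∖ R)
9 ∉ P and 9 ∈ Q, so 9 ∈ P ∪ Q
9 ∉ ((Q ∖ P) ∖ R)ᶜ and 9 ∈ (P ∪ Q), so 9 ∉ ((Q ∖ P) ∖ R)ᶜ ∖ (P ∪ Q)

No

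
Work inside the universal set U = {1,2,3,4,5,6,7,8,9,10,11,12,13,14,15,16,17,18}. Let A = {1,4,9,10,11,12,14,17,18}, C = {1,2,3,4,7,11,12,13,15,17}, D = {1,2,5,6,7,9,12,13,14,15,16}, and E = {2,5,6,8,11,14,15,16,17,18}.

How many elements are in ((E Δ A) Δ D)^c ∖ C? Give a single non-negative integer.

E Δ A = {1,2,4,5,6,8,9,10,12,15,16}
(E Δ A) Δ D = {4,7,8,10,13,14}
((E Δ A) Δ D)^c = {1,2,3,5,6,9,11,12,15,16,17,18}
((E Δ A) Δ D)^c ∖ C = {5,6,9,16,18}
|((E Δ A) Δ D)^c ∖ C| = 5

5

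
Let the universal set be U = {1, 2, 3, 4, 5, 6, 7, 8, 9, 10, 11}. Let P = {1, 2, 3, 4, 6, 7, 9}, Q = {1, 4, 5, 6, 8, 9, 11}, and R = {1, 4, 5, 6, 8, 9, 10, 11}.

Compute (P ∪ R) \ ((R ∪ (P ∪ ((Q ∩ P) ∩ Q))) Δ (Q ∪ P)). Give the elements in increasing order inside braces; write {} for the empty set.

P ∪ R = {1, 2, 3, 4, 5, 6, 7, 8, 9, 10, 11}
Q ∩ P = {1, 4, 6, 9}
(Q ∩ P) ∩ Q = {1, 4, 6, 9}
P ∪ ((Q ∩ P) ∩ Q) = {1, 2, 3, 4, 6, 7, 9}
R ∪ (P ∪ ((Q ∩ P) ∩ Q)) = {1, 2, 3, 4, 5, 6, 7, 8, 9, 10, 11}
Q ∪ P = {1, 2, 3, 4, 5, 6, 7, 8, 9, 11}
(R ∪ (P ∪ ((Q ∩ P) ∩ Q))) Δ (Q ∪ P) = {10}
(P ∪ R) \ ((R ∪ (P ∪ ((Q ∩ P) ∩ Q))) Δ (Q ∪ P)) = {1, 2, 3, 4, 5, 6, 7, 8, 9, 11}

{1, 2, 3, 4, 5, 6, 7, 8, 9, 11}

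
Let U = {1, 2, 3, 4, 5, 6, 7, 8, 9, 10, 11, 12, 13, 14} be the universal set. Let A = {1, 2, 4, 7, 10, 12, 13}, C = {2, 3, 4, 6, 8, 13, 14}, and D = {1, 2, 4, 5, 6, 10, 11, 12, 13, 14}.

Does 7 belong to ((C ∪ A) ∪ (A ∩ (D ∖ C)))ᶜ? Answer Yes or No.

7 ∉ C and 7 ∈ A, so 7 ∈ C ∪ A
7 ∉ D and 7 ∉ C, so 7 ∉ D ∖ C
7 ∈ A and 7 ∉ (D ∖ C), so 7 ∉ A ∩ (D ∖ C)
7 ∈ (C ∪ A) and 7 ∉ (A ∩ (D ∖ C)), so 7 ∈ (C ∪ A) ∪ (A ∩ (D ∖ C))
7 ∉ ((C ∪ A) ∪ (A ∩ (D ∖ C)))ᶜ since 7 ∈ ((C ∪ A) ∪ (A ∩ (D ∖ C)))

No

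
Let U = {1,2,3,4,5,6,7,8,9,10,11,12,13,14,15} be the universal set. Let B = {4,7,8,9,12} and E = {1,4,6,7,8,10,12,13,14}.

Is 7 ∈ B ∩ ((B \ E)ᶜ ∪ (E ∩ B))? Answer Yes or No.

Yes

7 ∈ B and 7 ∈ E, so 7 ∉ B \ E
7 ∈ (B \ E)ᶜ since 7 ∉ (B \ E)
7 ∈ E and 7 ∈ B, so 7 ∈ E ∩ B
7 ∈ (B \ E)ᶜ and 7 ∈ (E ∩ B), so 7 ∈ (B \ E)ᶜ ∪ (E ∩ B)
7 ∈ B and 7 ∈ ((B \ E)ᶜ ∪ (E ∩ B)), so 7 ∈ B ∩ ((B \ E)ᶜ ∪ (E ∩ B))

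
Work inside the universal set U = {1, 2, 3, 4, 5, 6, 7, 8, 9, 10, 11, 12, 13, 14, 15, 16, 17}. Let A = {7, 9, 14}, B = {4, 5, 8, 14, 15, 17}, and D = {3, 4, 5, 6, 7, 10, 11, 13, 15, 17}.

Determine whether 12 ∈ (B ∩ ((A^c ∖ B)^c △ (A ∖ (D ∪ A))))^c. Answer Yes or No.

Yes

12 ∉ A, so 12 ∈ A^c
12 ∈ A^c and 12 ∉ B, so 12 ∈ A^c ∖ B
12 ∉ (A^c ∖ B)^c since 12 ∈ (A^c ∖ B)
12 ∉ D and 12 ∉ A, so 12 ∉ D ∪ A
12 ∉ A and 12 ∉ (D ∪ A), so 12 ∉ A ∖ (D ∪ A)
12 ∉ (A^c ∖ B)^c and 12 ∉ (A ∖ (D ∪ A)), so 12 ∉ (A^c ∖ B)^c △ (A ∖ (D ∪ A))
12 ∉ B and 12 ∉ ((A^c ∖ B)^c △ (A ∖ (D ∪ A))), so 12 ∉ B ∩ ((A^c ∖ B)^c △ (A ∖ (D ∪ A)))
12 ∈ (B ∩ ((A^c ∖ B)^c △ (A ∖ (D ∪ A))))^c since 12 ∉ (B ∩ ((A^c ∖ B)^c △ (A ∖ (D ∪ A))))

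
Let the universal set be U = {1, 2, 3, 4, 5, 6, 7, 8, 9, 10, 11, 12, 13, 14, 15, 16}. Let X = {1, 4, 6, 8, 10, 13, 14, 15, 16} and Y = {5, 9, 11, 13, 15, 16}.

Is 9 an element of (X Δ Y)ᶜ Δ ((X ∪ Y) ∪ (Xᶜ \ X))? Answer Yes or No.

9 ∉ X and 9 ∈ Y, so 9 ∈ X Δ Y
9 ∉ (X Δ Y)ᶜ since 9 ∈ (X Δ Y)
9 ∉ X and 9 ∈ Y, so 9 ∈ X ∪ Y
9 ∉ X, so 9 ∈ Xᶜ
9 ∈ Xᶜ and 9 ∉ X, so 9 ∈ Xᶜ \ X
9 ∈ (X ∪ Y) and 9 ∈ (Xᶜ \ X), so 9 ∈ (X ∪ Y) ∪ (Xᶜ \ X)
9 ∉ (X Δ Y)ᶜ and 9 ∈ ((X ∪ Y) ∪ (Xᶜ \ X)), so 9 ∈ (X Δ Y)ᶜ Δ ((X ∪ Y) ∪ (Xᶜ \ X))

Yes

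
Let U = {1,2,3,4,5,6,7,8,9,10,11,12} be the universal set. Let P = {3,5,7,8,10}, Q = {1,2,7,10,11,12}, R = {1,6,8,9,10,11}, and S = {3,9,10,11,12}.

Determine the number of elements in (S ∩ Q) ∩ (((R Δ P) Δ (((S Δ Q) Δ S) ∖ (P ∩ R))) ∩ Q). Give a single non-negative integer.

1

S ∩ Q = {10,11,12}
R Δ P = {1,3,5,6,7,9,11}
S Δ Q = {1,2,3,7,9}
(S Δ Q) Δ S = {1,2,7,10,11,12}
P ∩ R = {8,10}
((S Δ Q) Δ S) ∖ (P ∩ R) = {1,2,7,11,12}
(R Δ P) Δ (((S Δ Q) Δ S) ∖ (P ∩ R)) = {2,3,5,6,9,12}
((R Δ P) Δ (((S Δ Q) Δ S) ∖ (P ∩ R))) ∩ Q = {2,12}
(S ∩ Q) ∩ (((R Δ P) Δ (((S Δ Q) Δ S) ∖ (P ∩ R))) ∩ Q) = {12}
|(S ∩ Q) ∩ (((R Δ P) Δ (((S Δ Q) Δ S) ∖ (P ∩ R))) ∩ Q)| = 1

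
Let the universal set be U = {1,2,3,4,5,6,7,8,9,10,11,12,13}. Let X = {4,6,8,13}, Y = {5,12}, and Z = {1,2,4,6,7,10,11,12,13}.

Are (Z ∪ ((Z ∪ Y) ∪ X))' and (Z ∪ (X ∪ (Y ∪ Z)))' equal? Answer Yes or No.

Yes

Z ∪ Y = {1,2,4,5,6,7,10,11,12,13}
(Z ∪ Y) ∪ X = {1,2,4,5,6,7,8,10,11,12,13}
Z ∪ ((Z ∪ Y) ∪ X) = {1,2,4,5,6,7,8,10,11,12,13}
(Z ∪ ((Z ∪ Y) ∪ X))' = {3,9}
Y ∪ Z = {1,2,4,5,6,7,10,11,12,13}
X ∪ (Y ∪ Z) = {1,2,4,5,6,7,8,10,11,12,13}
Z ∪ (X ∪ (Y ∪ Z)) = {1,2,4,5,6,7,8,10,11,12,13}
(Z ∪ (X ∪ (Y ∪ Z)))' = {3,9}
Both equal {3,9}, so (Z ∪ ((Z ∪ Y) ∪ X))' = (Z ∪ (X ∪ (Y ∪ Z)))'.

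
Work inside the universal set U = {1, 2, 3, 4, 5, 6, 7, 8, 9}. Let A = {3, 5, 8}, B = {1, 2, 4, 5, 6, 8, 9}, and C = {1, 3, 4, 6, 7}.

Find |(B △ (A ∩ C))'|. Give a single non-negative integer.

A ∩ C = {3}
B △ (A ∩ C) = {1, 2, 3, 4, 5, 6, 8, 9}
(B △ (A ∩ C))' = {7}
|(B △ (A ∩ C))'| = 1

1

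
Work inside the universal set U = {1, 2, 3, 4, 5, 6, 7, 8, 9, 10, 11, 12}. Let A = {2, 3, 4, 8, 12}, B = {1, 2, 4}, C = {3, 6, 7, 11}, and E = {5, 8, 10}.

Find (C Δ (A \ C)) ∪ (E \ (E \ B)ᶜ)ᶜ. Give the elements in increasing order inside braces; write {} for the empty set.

{1, 2, 3, 4, 6, 7, 8, 9, 11, 12}

A \ C = {2, 4, 8, 12}
C Δ (A \ C) = {2, 3, 4, 6, 7, 8, 11, 12}
E \ B = {5, 8, 10}
(E \ B)ᶜ = {1, 2, 3, 4, 6, 7, 9, 11, 12}
E \ (E \ B)ᶜ = {5, 8, 10}
(E \ (E \ B)ᶜ)ᶜ = {1, 2, 3, 4, 6, 7, 9, 11, 12}
(C Δ (A \ C)) ∪ (E \ (E \ B)ᶜ)ᶜ = {1, 2, 3, 4, 6, 7, 8, 9, 11, 12}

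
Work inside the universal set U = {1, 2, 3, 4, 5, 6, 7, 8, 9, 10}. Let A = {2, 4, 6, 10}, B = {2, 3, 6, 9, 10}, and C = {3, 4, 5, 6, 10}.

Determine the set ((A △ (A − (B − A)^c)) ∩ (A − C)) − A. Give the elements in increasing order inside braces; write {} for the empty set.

B − A = {3, 9}
(B − A)^c = {1, 2, 4, 5, 6, 7, 8, 10}
A − (B − A)^c = {}
A △ (A − (B − A)^c) = {2, 4, 6, 10}
A − C = {2}
(A △ (A − (B − A)^c)) ∩ (A − C) = {2}
((A △ (A − (B − A)^c)) ∩ (A − C)) − A = {}

{}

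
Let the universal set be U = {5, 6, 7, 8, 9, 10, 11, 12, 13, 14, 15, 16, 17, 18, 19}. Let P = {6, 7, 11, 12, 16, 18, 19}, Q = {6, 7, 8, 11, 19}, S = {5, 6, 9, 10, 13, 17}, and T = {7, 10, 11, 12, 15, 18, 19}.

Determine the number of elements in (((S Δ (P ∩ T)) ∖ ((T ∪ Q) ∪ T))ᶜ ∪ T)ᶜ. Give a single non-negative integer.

4

P ∩ T = {7, 11, 12, 18, 19}
S Δ (P ∩ T) = {5, 6, 7, 9, 10, 11, 12, 13, 17, 18, 19}
T ∪ Q = {6, 7, 8, 10, 11, 12, 15, 18, 19}
(T ∪ Q) ∪ T = {6, 7, 8, 10, 11, 12, 15, 18, 19}
(S Δ (P ∩ T)) ∖ ((T ∪ Q) ∪ T) = {5, 9, 13, 17}
((S Δ (P ∩ T)) ∖ ((T ∪ Q) ∪ T))ᶜ = {6, 7, 8, 10, 11, 12, 14, 15, 16, 18, 19}
((S Δ (P ∩ T)) ∖ ((T ∪ Q) ∪ T))ᶜ ∪ T = {6, 7, 8, 10, 11, 12, 14, 15, 16, 18, 19}
(((S Δ (P ∩ T)) ∖ ((T ∪ Q) ∪ T))ᶜ ∪ T)ᶜ = {5, 9, 13, 17}
|(((S Δ (P ∩ T)) ∖ ((T ∪ Q) ∪ T))ᶜ ∪ T)ᶜ| = 4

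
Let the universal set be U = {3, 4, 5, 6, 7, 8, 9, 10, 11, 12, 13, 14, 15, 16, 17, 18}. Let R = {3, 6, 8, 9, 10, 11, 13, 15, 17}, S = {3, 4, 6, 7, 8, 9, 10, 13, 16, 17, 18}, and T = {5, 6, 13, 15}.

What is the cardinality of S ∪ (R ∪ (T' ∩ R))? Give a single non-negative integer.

T' = {3, 4, 7, 8, 9, 10, 11, 12, 14, 16, 17, 18}
T' ∩ R = {3, 8, 9, 10, 11, 17}
R ∪ (T' ∩ R) = {3, 6, 8, 9, 10, 11, 13, 15, 17}
S ∪ (R ∪ (T' ∩ R)) = {3, 4, 6, 7, 8, 9, 10, 11, 13, 15, 16, 17, 18}
|S ∪ (R ∪ (T' ∩ R))| = 13

13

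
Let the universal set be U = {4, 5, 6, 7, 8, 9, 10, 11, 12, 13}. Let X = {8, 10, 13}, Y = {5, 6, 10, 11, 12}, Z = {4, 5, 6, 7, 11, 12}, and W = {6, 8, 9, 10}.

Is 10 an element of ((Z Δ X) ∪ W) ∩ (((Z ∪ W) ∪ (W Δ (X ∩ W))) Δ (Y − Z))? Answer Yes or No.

10 ∉ Z and 10 ∈ X, so 10 ∈ Z Δ X
10 ∈ (Z Δ X) and 10 ∈ W, so 10 ∈ (Z Δ X) ∪ W
10 ∉ Z and 10 ∈ W, so 10 ∈ Z ∪ W
10 ∈ X and 10 ∈ W, so 10 ∈ X ∩ W
10 ∈ W and 10 ∈ (X ∩ W), so 10 ∉ W Δ (X ∩ W)
10 ∈ (Z ∪ W) and 10 ∉ (W Δ (X ∩ W)), so 10 ∈ (Z ∪ W) ∪ (W Δ (X ∩ W))
10 ∈ Y and 10 ∉ Z, so 10 ∈ Y − Z
10 ∈ ((Z ∪ W) ∪ (W Δ (X ∩ W))) and 10 ∈ (Y − Z), so 10 ∉ ((Z ∪ W) ∪ (W Δ (X ∩ W))) Δ (Y − Z)
10 ∈ ((Z Δ X) ∪ W) and 10 ∉ (((Z ∪ W) ∪ (W Δ (X ∩ W))) Δ (Y − Z)), so 10 ∉ ((Z Δ X) ∪ W) ∩ (((Z ∪ W) ∪ (W Δ (X ∩ W))) Δ (Y − Z))

No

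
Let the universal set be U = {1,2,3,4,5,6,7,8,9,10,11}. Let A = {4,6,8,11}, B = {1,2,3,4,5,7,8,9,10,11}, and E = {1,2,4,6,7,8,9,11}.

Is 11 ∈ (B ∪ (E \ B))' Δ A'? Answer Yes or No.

No

11 ∈ E and 11 ∈ B, so 11 ∉ E \ B
11 ∈ B and 11 ∉ (E \ B), so 11 ∈ B ∪ (E \ B)
11 ∉ (B ∪ (E \ B))' since 11 ∈ (B ∪ (E \ B))
11 ∈ A, so 11 ∉ A'
11 ∉ (B ∪ (E \ B))' and 11 ∉ A', so 11 ∉ (B ∪ (E \ B))' Δ A'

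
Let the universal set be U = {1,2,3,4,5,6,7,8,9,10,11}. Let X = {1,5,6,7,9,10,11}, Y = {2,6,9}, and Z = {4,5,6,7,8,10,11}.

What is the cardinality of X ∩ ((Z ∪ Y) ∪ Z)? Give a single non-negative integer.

Z ∪ Y = {2,4,5,6,7,8,9,10,11}
(Z ∪ Y) ∪ Z = {2,4,5,6,7,8,9,10,11}
X ∩ ((Z ∪ Y) ∪ Z) = {5,6,7,9,10,11}
|X ∩ ((Z ∪ Y) ∪ Z)| = 6

6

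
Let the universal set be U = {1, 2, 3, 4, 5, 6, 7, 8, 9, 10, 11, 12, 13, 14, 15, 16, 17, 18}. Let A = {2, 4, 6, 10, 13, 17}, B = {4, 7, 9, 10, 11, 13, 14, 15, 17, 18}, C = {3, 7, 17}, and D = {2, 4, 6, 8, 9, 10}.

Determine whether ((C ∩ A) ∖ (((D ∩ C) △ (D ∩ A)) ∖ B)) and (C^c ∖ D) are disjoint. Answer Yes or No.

Yes

C ∩ A = {17}
D ∩ C = {}
D ∩ A = {2, 4, 6, 10}
(D ∩ C) △ (D ∩ A) = {2, 4, 6, 10}
((D ∩ C) △ (D ∩ A)) ∖ B = {2, 6}
(C ∩ A) ∖ (((D ∩ C) △ (D ∩ A)) ∖ B) = {17}
C^c = {1, 2, 4, 5, 6, 8, 9, 10, 11, 12, 13, 14, 15, 16, 18}
C^c ∖ D = {1, 5, 11, 12, 13, 14, 15, 16, 18}
{17} and {1, 5, 11, 12, 13, 14, 15, 16, 18} share no elements.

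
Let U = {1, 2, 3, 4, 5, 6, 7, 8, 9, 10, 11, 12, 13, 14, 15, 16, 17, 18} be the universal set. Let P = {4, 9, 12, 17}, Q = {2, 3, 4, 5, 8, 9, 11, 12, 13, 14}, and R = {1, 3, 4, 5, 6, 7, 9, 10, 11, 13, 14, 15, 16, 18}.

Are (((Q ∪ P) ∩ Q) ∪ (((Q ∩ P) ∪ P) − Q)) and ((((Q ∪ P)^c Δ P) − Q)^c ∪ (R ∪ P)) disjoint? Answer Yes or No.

No

Q ∪ P = {2, 3, 4, 5, 8, 9, 11, 12, 13, 14, 17}
(Q ∪ P) ∩ Q = {2, 3, 4, 5, 8, 9, 11, 12, 13, 14}
Q ∩ P = {4, 9, 12}
(Q ∩ P) ∪ P = {4, 9, 12, 17}
((Q ∩ P) ∪ P) − Q = {17}
((Q ∪ P) ∩ Q) ∪ (((Q ∩ P) ∪ P) − Q) = {2, 3, 4, 5, 8, 9, 11, 12, 13, 14, 17}
(Q ∪ P)^c = {1, 6, 7, 10, 15, 16, 18}
(Q ∪ P)^c Δ P = {1, 4, 6, 7, 9, 10, 12, 15, 16, 17, 18}
((Q ∪ P)^c Δ P) − Q = {1, 6, 7, 10, 15, 16, 17, 18}
(((Q ∪ P)^c Δ P) − Q)^c = {2, 3, 4, 5, 8, 9, 11, 12, 13, 14}
R ∪ P = {1, 3, 4, 5, 6, 7, 9, 10, 11, 12, 13, 14, 15, 16, 17, 18}
(((Q ∪ P)^c Δ P) − Q)^c ∪ (R ∪ P) = {1, 2, 3, 4, 5, 6, 7, 8, 9, 10, 11, 12, 13, 14, 15, 16, 17, 18}
2 lies in both, so they are not disjoint.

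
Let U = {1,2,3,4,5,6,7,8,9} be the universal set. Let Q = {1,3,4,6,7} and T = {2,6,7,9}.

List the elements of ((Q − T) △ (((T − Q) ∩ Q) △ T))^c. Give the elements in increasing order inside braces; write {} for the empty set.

{5,8}

Q − T = {1,3,4}
T − Q = {2,9}
(T − Q) ∩ Q = {}
((T − Q) ∩ Q) △ T = {2,6,7,9}
(Q − T) △ (((T − Q) ∩ Q) △ T) = {1,2,3,4,6,7,9}
((Q − T) △ (((T − Q) ∩ Q) △ T))^c = {5,8}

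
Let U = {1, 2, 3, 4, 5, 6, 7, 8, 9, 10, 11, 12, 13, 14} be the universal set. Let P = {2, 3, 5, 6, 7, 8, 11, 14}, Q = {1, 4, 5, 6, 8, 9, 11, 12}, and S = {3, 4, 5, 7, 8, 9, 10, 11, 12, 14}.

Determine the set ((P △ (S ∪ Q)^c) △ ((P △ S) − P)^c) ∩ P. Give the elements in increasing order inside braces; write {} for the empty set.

S ∪ Q = {1, 3, 4, 5, 6, 7, 8, 9, 10, 11, 12, 14}
(S ∪ Q)^c = {2, 13}
P △ (S ∪ Q)^c = {3, 5, 6, 7, 8, 11, 13, 14}
P △ S = {2, 4, 6, 9, 10, 12}
(P △ S) − P = {4, 9, 10, 12}
((P △ S) − P)^c = {1, 2, 3, 5, 6, 7, 8, 11, 13, 14}
(P △ (S ∪ Q)^c) △ ((P △ S) − P)^c = {1, 2}
((P △ (S ∪ Q)^c) △ ((P △ S) − P)^c) ∩ P = {2}

{2}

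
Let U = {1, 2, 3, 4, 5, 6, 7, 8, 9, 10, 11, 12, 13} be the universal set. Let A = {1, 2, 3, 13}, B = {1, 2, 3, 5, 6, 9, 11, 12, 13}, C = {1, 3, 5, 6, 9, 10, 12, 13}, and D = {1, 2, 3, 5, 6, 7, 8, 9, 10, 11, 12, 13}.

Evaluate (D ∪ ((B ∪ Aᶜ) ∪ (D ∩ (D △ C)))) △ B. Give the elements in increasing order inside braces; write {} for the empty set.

{4, 7, 8, 10}

Aᶜ = {4, 5, 6, 7, 8, 9, 10, 11, 12}
B ∪ Aᶜ = {1, 2, 3, 4, 5, 6, 7, 8, 9, 10, 11, 12, 13}
D △ C = {2, 7, 8, 11}
D ∩ (D △ C) = {2, 7, 8, 11}
(B ∪ Aᶜ) ∪ (D ∩ (D △ C)) = {1, 2, 3, 4, 5, 6, 7, 8, 9, 10, 11, 12, 13}
D ∪ ((B ∪ Aᶜ) ∪ (D ∩ (D △ C))) = {1, 2, 3, 4, 5, 6, 7, 8, 9, 10, 11, 12, 13}
(D ∪ ((B ∪ Aᶜ) ∪ (D ∩ (D △ C)))) △ B = {4, 7, 8, 10}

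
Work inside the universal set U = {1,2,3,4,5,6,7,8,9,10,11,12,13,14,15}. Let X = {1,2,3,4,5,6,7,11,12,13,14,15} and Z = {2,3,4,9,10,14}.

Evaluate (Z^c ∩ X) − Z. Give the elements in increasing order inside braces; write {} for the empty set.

{1,5,6,7,11,12,13,15}

Z^c = {1,5,6,7,8,11,12,13,15}
Z^c ∩ X = {1,5,6,7,11,12,13,15}
(Z^c ∩ X) − Z = {1,5,6,7,11,12,13,15}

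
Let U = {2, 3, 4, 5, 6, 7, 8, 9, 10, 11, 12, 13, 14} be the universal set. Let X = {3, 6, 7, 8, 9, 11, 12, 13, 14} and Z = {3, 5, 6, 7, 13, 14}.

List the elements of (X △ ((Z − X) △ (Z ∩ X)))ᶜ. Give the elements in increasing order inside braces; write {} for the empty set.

{2, 3, 4, 6, 7, 10, 13, 14}

Z − X = {5}
Z ∩ X = {3, 6, 7, 13, 14}
(Z − X) △ (Z ∩ X) = {3, 5, 6, 7, 13, 14}
X △ ((Z − X) △ (Z ∩ X)) = {5, 8, 9, 11, 12}
(X △ ((Z − X) △ (Z ∩ X)))ᶜ = {2, 3, 4, 6, 7, 10, 13, 14}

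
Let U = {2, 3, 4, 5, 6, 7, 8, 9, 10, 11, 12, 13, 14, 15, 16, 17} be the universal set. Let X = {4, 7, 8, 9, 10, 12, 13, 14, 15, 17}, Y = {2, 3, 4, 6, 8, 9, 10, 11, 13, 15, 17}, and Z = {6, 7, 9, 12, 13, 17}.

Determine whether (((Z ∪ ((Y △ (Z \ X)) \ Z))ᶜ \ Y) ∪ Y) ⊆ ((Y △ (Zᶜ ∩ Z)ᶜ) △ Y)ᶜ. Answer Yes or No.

No

Z \ X = {6}
Y △ (Z \ X) = {2, 3, 4, 8, 9, 10, 11, 13, 15, 17}
(Y △ (Z \ X)) \ Z = {2, 3, 4, 8, 10, 11, 15}
Z ∪ ((Y △ (Z \ X)) \ Z) = {2, 3, 4, 6, 7, 8, 9, 10, 11, 12, 13, 15, 17}
(Z ∪ ((Y △ (Z \ X)) \ Z))ᶜ = {5, 14, 16}
(Z ∪ ((Y △ (Z \ X)) \ Z))ᶜ \ Y = {5, 14, 16}
((Z ∪ ((Y △ (Z \ X)) \ Z))ᶜ \ Y) ∪ Y = {2, 3, 4, 5, 6, 8, 9, 10, 11, 13, 14, 15, 16, 17}
Zᶜ = {2, 3, 4, 5, 8, 10, 11, 14, 15, 16}
Zᶜ ∩ Z = {}
(Zᶜ ∩ Z)ᶜ = {2, 3, 4, 5, 6, 7, 8, 9, 10, 11, 12, 13, 14, 15, 16, 17}
Y △ (Zᶜ ∩ Z)ᶜ = {5, 7, 12, 14, 16}
(Y △ (Zᶜ ∩ Z)ᶜ) △ Y = {2, 3, 4, 5, 6, 7, 8, 9, 10, 11, 12, 13, 14, 15, 16, 17}
((Y △ (Zᶜ ∩ Z)ᶜ) △ Y)ᶜ = {}
2 ∈ ((Z ∪ ((Y △ (Z \ X)) \ Z))ᶜ \ Y) ∪ Y but 2 ∉ ((Y △ (Zᶜ ∩ Z)ᶜ) △ Y)ᶜ, so the inclusion fails.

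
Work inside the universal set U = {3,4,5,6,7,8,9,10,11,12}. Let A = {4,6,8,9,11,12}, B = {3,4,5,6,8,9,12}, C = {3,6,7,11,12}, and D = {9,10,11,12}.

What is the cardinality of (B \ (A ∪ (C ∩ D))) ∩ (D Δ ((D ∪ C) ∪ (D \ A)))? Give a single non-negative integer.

1

C ∩ D = {11,12}
A ∪ (C ∩ D) = {4,6,8,9,11,12}
B \ (A ∪ (C ∩ D)) = {3,5}
D ∪ C = {3,6,7,9,10,11,12}
D \ A = {10}
(D ∪ C) ∪ (D \ A) = {3,6,7,9,10,11,12}
D Δ ((D ∪ C) ∪ (D \ A)) = {3,6,7}
(B \ (A ∪ (C ∩ D))) ∩ (D Δ ((D ∪ C) ∪ (D \ A))) = {3}
|(B \ (A ∪ (C ∩ D))) ∩ (D Δ ((D ∪ C) ∪ (D \ A)))| = 1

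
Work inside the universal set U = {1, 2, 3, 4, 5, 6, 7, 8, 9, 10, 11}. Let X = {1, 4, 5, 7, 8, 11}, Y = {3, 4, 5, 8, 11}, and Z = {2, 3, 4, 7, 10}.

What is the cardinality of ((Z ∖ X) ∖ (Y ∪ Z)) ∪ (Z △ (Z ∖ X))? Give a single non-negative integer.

2

Z ∖ X = {2, 3, 10}
Y ∪ Z = {2, 3, 4, 5, 7, 8, 10, 11}
(Z ∖ X) ∖ (Y ∪ Z) = {}
Z △ (Z ∖ X) = {4, 7}
((Z ∖ X) ∖ (Y ∪ Z)) ∪ (Z △ (Z ∖ X)) = {4, 7}
|((Z ∖ X) ∖ (Y ∪ Z)) ∪ (Z △ (Z ∖ X))| = 2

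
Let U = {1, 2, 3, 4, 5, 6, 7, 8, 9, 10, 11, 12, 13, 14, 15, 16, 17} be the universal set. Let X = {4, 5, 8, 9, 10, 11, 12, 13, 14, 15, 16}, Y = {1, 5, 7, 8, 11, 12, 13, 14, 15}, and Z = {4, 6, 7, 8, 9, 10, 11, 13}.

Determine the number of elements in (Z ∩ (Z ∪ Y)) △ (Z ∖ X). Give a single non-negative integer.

Z ∪ Y = {1, 4, 5, 6, 7, 8, 9, 10, 11, 12, 13, 14, 15}
Z ∩ (Z ∪ Y) = {4, 6, 7, 8, 9, 10, 11, 13}
Z ∖ X = {6, 7}
(Z ∩ (Z ∪ Y)) △ (Z ∖ X) = {4, 8, 9, 10, 11, 13}
|(Z ∩ (Z ∪ Y)) △ (Z ∖ X)| = 6

6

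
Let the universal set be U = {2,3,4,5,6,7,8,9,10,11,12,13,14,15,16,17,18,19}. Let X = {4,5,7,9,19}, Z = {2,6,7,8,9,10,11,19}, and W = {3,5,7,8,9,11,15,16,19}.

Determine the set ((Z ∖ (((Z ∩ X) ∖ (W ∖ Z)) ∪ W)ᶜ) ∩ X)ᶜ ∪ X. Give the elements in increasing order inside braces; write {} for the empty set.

Z ∩ X = {7,9,19}
W ∖ Z = {3,5,15,16}
(Z ∩ X) ∖ (W ∖ Z) = {7,9,19}
((Z ∩ X) ∖ (W ∖ Z)) ∪ W = {3,5,7,8,9,11,15,16,19}
(((Z ∩ X) ∖ (W ∖ Z)) ∪ W)ᶜ = {2,4,6,10,12,13,14,17,18}
Z ∖ (((Z ∩ X) ∖ (W ∖ Z)) ∪ W)ᶜ = {7,8,9,11,19}
(Z ∖ (((Z ∩ X) ∖ (W ∖ Z)) ∪ W)ᶜ) ∩ X = {7,9,19}
((Z ∖ (((Z ∩ X) ∖ (W ∖ Z)) ∪ W)ᶜ) ∩ X)ᶜ = {2,3,4,5,6,8,10,11,12,13,14,15,16,17,18}
((Z ∖ (((Z ∩ X) ∖ (W ∖ Z)) ∪ W)ᶜ) ∩ X)ᶜ ∪ X = {2,3,4,5,6,7,8,9,10,11,12,13,14,15,16,17,18,19}

{2,3,4,5,6,7,8,9,10,11,12,13,14,15,16,17,18,19}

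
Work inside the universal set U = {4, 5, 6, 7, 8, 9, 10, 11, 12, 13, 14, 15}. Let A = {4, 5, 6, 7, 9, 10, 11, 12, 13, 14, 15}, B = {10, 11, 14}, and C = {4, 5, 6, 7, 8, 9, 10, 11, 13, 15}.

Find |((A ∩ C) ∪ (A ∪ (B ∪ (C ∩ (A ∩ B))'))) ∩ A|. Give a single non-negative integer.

A ∩ C = {4, 5, 6, 7, 9, 10, 11, 13, 15}
A ∩ B = {10, 11, 14}
C ∩ (A ∩ B) = {10, 11}
(C ∩ (A ∩ B))' = {4, 5, 6, 7, 8, 9, 12, 13, 14, 15}
B ∪ (C ∩ (A ∩ B))' = {4, 5, 6, 7, 8, 9, 10, 11, 12, 13, 14, 15}
A ∪ (B ∪ (C ∩ (A ∩ B))') = {4, 5, 6, 7, 8, 9, 10, 11, 12, 13, 14, 15}
(A ∩ C) ∪ (A ∪ (B ∪ (C ∩ (A ∩ B))')) = {4, 5, 6, 7, 8, 9, 10, 11, 12, 13, 14, 15}
((A ∩ C) ∪ (A ∪ (B ∪ (C ∩ (A ∩ B))'))) ∩ A = {4, 5, 6, 7, 9, 10, 11, 12, 13, 14, 15}
|((A ∩ C) ∪ (A ∪ (B ∪ (C ∩ (A ∩ B))'))) ∩ A| = 11

11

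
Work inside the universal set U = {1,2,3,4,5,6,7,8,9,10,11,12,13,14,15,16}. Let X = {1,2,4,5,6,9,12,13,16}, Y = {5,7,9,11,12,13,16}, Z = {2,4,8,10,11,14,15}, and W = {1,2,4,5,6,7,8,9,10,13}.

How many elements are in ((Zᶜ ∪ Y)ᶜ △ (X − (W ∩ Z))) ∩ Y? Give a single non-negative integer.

Zᶜ = {1,3,5,6,7,9,12,13,16}
Zᶜ ∪ Y = {1,3,5,6,7,9,11,12,13,16}
(Zᶜ ∪ Y)ᶜ = {2,4,8,10,14,15}
W ∩ Z = {2,4,8,10}
X − (W ∩ Z) = {1,5,6,9,12,13,16}
(Zᶜ ∪ Y)ᶜ △ (X − (W ∩ Z)) = {1,2,4,5,6,8,9,10,12,13,14,15,16}
((Zᶜ ∪ Y)ᶜ △ (X − (W ∩ Z))) ∩ Y = {5,9,12,13,16}
|((Zᶜ ∪ Y)ᶜ △ (X − (W ∩ Z))) ∩ Y| = 5

5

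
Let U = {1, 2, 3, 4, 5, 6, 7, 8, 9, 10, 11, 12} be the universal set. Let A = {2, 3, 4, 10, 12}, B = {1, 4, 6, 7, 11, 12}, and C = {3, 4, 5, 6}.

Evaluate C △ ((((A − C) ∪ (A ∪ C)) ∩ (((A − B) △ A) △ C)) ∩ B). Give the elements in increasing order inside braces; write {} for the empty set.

{3, 4, 5, 12}

A − C = {2, 10, 12}
A ∪ C = {2, 3, 4, 5, 6, 10, 12}
(A − C) ∪ (A ∪ C) = {2, 3, 4, 5, 6, 10, 12}
A − B = {2, 3, 10}
(A − B) △ A = {4, 12}
((A − B) △ A) △ C = {3, 5, 6, 12}
((A − C) ∪ (A ∪ C)) ∩ (((A − B) △ A) △ C) = {3, 5, 6, 12}
(((A − C) ∪ (A ∪ C)) ∩ (((A − B) △ A) △ C)) ∩ B = {6, 12}
C △ ((((A − C) ∪ (A ∪ C)) ∩ (((A − B) △ A) △ C)) ∩ B) = {3, 4, 5, 12}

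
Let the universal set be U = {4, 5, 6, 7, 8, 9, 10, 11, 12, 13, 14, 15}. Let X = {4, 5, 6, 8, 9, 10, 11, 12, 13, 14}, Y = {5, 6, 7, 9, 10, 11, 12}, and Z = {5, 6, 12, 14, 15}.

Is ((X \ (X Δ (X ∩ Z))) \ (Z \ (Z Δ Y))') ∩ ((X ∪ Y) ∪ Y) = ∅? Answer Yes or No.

X ∩ Z = {5, 6, 12, 14}
X Δ (X ∩ Z) = {4, 8, 9, 10, 11, 13}
X \ (X Δ (X ∩ Z)) = {5, 6, 12, 14}
Z Δ Y = {7, 9, 10, 11, 14, 15}
Z \ (Z Δ Y) = {5, 6, 12}
(Z \ (Z Δ Y))' = {4, 7, 8, 9, 10, 11, 13, 14, 15}
(X \ (X Δ (X ∩ Z))) \ (Z \ (Z Δ Y))' = {5, 6, 12}
X ∪ Y = {4, 5, 6, 7, 8, 9, 10, 11, 12, 13, 14}
(X ∪ Y) ∪ Y = {4, 5, 6, 7, 8, 9, 10, 11, 12, 13, 14}
5 lies in both, so they are not disjoint.

No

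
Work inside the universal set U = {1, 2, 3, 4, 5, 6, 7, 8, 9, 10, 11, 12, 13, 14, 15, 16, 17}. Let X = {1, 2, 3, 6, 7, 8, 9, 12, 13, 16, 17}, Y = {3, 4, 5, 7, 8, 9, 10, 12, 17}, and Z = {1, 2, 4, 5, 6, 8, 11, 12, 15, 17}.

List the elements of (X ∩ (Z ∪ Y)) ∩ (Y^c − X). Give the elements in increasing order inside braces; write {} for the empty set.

{}

Z ∪ Y = {1, 2, 3, 4, 5, 6, 7, 8, 9, 10, 11, 12, 15, 17}
X ∩ (Z ∪ Y) = {1, 2, 3, 6, 7, 8, 9, 12, 17}
Y^c = {1, 2, 6, 11, 13, 14, 15, 16}
Y^c − X = {11, 14, 15}
(X ∩ (Z ∪ Y)) ∩ (Y^c − X) = {}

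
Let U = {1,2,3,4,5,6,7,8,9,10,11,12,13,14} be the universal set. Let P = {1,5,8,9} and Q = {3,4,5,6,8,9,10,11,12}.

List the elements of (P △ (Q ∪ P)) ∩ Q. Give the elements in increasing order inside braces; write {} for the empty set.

{3,4,6,10,11,12}

Q ∪ P = {1,3,4,5,6,8,9,10,11,12}
P △ (Q ∪ P) = {3,4,6,10,11,12}
(P △ (Q ∪ P)) ∩ Q = {3,4,6,10,11,12}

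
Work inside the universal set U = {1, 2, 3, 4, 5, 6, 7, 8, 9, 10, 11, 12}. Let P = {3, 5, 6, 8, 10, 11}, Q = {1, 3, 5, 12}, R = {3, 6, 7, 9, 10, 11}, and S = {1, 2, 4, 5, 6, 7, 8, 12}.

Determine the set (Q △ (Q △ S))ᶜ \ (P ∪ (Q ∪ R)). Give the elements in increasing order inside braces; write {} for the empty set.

{}

Q △ S = {2, 3, 4, 6, 7, 8}
Q △ (Q △ S) = {1, 2, 4, 5, 6, 7, 8, 12}
(Q △ (Q △ S))ᶜ = {3, 9, 10, 11}
Q ∪ R = {1, 3, 5, 6, 7, 9, 10, 11, 12}
P ∪ (Q ∪ R) = {1, 3, 5, 6, 7, 8, 9, 10, 11, 12}
(Q △ (Q △ S))ᶜ \ (P ∪ (Q ∪ R)) = {}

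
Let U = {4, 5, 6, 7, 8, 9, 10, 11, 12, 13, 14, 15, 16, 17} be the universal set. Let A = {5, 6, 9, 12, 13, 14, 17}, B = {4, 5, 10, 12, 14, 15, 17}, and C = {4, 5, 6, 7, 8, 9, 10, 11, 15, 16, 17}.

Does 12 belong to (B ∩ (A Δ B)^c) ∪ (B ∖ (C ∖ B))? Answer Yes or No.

12 ∈ A and 12 ∈ B, so 12 ∉ A Δ B
12 ∈ (A Δ B)^c since 12 ∉ (A Δ B)
12 ∈ B and 12 ∈ (A Δ B)^c, so 12 ∈ B ∩ (A Δ B)^c
12 ∉ C and 12 ∈ B, so 12 ∉ C ∖ B
12 ∈ B and 12 ∉ (C ∖ B), so 12 ∈ B ∖ (C ∖ B)
12 ∈ (B ∩ (A Δ B)^c) and 12 ∈ (B ∖ (C ∖ B)), so 12 ∈ (B ∩ (A Δ B)^c) ∪ (B ∖ (C ∖ B))

Yes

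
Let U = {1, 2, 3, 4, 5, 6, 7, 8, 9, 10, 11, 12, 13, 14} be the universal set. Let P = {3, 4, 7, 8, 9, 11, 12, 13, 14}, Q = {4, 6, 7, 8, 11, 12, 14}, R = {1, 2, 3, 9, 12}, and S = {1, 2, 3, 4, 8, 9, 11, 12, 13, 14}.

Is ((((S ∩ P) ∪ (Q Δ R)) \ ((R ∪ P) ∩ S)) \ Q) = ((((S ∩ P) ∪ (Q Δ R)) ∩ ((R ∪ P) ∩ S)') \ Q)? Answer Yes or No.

Yes

S ∩ P = {3, 4, 8, 9, 11, 12, 13, 14}
Q Δ R = {1, 2, 3, 4, 6, 7, 8, 9, 11, 14}
(S ∩ P) ∪ (Q Δ R) = {1, 2, 3, 4, 6, 7, 8, 9, 11, 12, 13, 14}
R ∪ P = {1, 2, 3, 4, 7, 8, 9, 11, 12, 13, 14}
(R ∪ P) ∩ S = {1, 2, 3, 4, 8, 9, 11, 12, 13, 14}
((S ∩ P) ∪ (Q Δ R)) \ ((R ∪ P) ∩ S) = {6, 7}
(((S ∩ P) ∪ (Q Δ R)) \ ((R ∪ P) ∩ S)) \ Q = {}
((R ∪ P) ∩ S)' = {5, 6, 7, 10}
((S ∩ P) ∪ (Q Δ R)) ∩ ((R ∪ P) ∩ S)' = {6, 7}
(((S ∩ P) ∪ (Q Δ R)) ∩ ((R ∪ P) ∩ S)') \ Q = {}
Both equal {}, so (((S ∩ P) ∪ (Q Δ R)) \ ((R ∪ P) ∩ S)) \ Q = (((S ∩ P) ∪ (Q Δ R)) ∩ ((R ∪ P) ∩ S)') \ Q.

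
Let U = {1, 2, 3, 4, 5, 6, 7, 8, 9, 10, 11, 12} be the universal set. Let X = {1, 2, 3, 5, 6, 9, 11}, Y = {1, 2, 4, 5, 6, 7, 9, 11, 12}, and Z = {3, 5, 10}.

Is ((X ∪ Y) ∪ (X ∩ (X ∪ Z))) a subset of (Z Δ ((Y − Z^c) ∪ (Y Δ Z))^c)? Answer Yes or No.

No

X ∪ Y = {1, 2, 3, 4, 5, 6, 7, 9, 11, 12}
X ∪ Z = {1, 2, 3, 5, 6, 9, 10, 11}
X ∩ (X ∪ Z) = {1, 2, 3, 5, 6, 9, 11}
(X ∪ Y) ∪ (X ∩ (X ∪ Z)) = {1, 2, 3, 4, 5, 6, 7, 9, 11, 12}
Z^c = {1, 2, 4, 6, 7, 8, 9, 11, 12}
Y − Z^c = {5}
Y Δ Z = {1, 2, 3, 4, 6, 7, 9, 10, 11, 12}
(Y − Z^c) ∪ (Y Δ Z) = {1, 2, 3, 4, 5, 6, 7, 9, 10, 11, 12}
((Y − Z^c) ∪ (Y Δ Z))^c = {8}
Z Δ ((Y − Z^c) ∪ (Y Δ Z))^c = {3, 5, 8, 10}
1 ∈ (X ∪ Y) ∪ (X ∩ (X ∪ Z)) but 1 ∉ Z Δ ((Y − Z^c) ∪ (Y Δ Z))^c, so the inclusion fails.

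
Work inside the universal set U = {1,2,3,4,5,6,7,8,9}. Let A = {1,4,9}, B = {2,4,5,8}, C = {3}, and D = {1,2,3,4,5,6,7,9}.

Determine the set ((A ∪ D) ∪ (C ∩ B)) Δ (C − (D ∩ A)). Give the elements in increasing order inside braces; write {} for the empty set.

A ∪ D = {1,2,3,4,5,6,7,9}
C ∩ B = {}
(A ∪ D) ∪ (C ∩ B) = {1,2,3,4,5,6,7,9}
D ∩ A = {1,4,9}
C − (D ∩ A) = {3}
((A ∪ D) ∪ (C ∩ B)) Δ (C − (D ∩ A)) = {1,2,4,5,6,7,9}

{1,2,4,5,6,7,9}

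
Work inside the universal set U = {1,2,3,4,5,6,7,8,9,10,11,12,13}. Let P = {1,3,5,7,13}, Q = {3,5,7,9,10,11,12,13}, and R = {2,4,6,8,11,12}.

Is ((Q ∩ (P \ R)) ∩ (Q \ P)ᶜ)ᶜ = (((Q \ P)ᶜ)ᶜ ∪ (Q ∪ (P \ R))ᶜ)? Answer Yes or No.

No

P \ R = {1,3,5,7,13}
Q ∩ (P \ R) = {3,5,7,13}
Q \ P = {9,10,11,12}
(Q \ P)ᶜ = {1,2,3,4,5,6,7,8,13}
(Q ∩ (P \ R)) ∩ (Q \ P)ᶜ = {3,5,7,13}
((Q ∩ (P \ R)) ∩ (Q \ P)ᶜ)ᶜ = {1,2,4,6,8,9,10,11,12}
((Q \ P)ᶜ)ᶜ = {9,10,11,12}
Q ∪ (P \ R) = {1,3,5,7,9,10,11,12,13}
(Q ∪ (P \ R))ᶜ = {2,4,6,8}
((Q \ P)ᶜ)ᶜ ∪ (Q ∪ (P \ R))ᶜ = {2,4,6,8,9,10,11,12}
1 ∈ ((Q ∩ (P \ R)) ∩ (Q \ P)ᶜ)ᶜ but 1 ∉ ((Q \ P)ᶜ)ᶜ ∪ (Q ∪ (P \ R))ᶜ, so they differ.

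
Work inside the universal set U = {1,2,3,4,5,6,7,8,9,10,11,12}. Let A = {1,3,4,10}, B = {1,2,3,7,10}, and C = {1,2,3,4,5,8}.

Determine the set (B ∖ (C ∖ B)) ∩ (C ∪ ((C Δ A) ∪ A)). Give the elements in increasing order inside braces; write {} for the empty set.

C ∖ B = {4,5,8}
B ∖ (C ∖ B) = {1,2,3,7,10}
C Δ A = {2,5,8,10}
(C Δ A) ∪ A = {1,2,3,4,5,8,10}
C ∪ ((C Δ A) ∪ A) = {1,2,3,4,5,8,10}
(B ∖ (C ∖ B)) ∩ (C ∪ ((C Δ A) ∪ A)) = {1,2,3,10}

{1,2,3,10}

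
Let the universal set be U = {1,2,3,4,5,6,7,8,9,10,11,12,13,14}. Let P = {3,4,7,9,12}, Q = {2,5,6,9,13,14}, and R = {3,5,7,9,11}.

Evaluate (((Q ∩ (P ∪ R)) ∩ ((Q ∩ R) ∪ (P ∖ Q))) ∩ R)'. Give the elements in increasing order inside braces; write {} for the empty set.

P ∪ R = {3,4,5,7,9,11,12}
Q ∩ (P ∪ R) = {5,9}
Q ∩ R = {5,9}
P ∖ Q = {3,4,7,12}
(Q ∩ R) ∪ (P ∖ Q) = {3,4,5,7,9,12}
(Q ∩ (P ∪ R)) ∩ ((Q ∩ R) ∪ (P ∖ Q)) = {5,9}
((Q ∩ (P ∪ R)) ∩ ((Q ∩ R) ∪ (P ∖ Q))) ∩ R = {5,9}
(((Q ∩ (P ∪ R)) ∩ ((Q ∩ R) ∪ (P ∖ Q))) ∩ R)' = {1,2,3,4,6,7,8,10,11,12,13,14}

{1,2,3,4,6,7,8,10,11,12,13,14}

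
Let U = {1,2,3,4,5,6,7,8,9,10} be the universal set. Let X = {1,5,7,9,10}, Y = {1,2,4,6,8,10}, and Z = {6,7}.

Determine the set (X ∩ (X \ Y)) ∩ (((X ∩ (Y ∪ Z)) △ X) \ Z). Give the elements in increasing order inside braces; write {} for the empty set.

X \ Y = {5,7,9}
X ∩ (X \ Y) = {5,7,9}
Y ∪ Z = {1,2,4,6,7,8,10}
X ∩ (Y ∪ Z) = {1,7,10}
(X ∩ (Y ∪ Z)) △ X = {5,9}
((X ∩ (Y ∪ Z)) △ X) \ Z = {5,9}
(X ∩ (X \ Y)) ∩ (((X ∩ (Y ∪ Z)) △ X) \ Z) = {5,9}

{5,9}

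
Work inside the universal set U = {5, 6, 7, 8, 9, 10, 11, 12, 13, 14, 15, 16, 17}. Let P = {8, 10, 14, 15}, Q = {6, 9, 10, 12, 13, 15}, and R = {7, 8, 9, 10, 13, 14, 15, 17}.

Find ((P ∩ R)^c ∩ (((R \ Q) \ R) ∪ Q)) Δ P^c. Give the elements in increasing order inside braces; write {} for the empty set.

P ∩ R = {8, 10, 14, 15}
(P ∩ R)^c = {5, 6, 7, 9, 11, 12, 13, 16, 17}
R \ Q = {7, 8, 14, 17}
(R \ Q) \ R = {}
((R \ Q) \ R) ∪ Q = {6, 9, 10, 12, 13, 15}
(P ∩ R)^c ∩ (((R \ Q) \ R) ∪ Q) = {6, 9, 12, 13}
P^c = {5, 6, 7, 9, 11, 12, 13, 16, 17}
((P ∩ R)^c ∩ (((R \ Q) \ R) ∪ Q)) Δ P^c = {5, 7, 11, 16, 17}

{5, 7, 11, 16, 17}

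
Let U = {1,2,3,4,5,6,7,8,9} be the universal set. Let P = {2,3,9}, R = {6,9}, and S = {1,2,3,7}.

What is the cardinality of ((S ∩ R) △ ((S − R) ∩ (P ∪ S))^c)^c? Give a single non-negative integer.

4

S ∩ R = {}
S − R = {1,2,3,7}
P ∪ S = {1,2,3,7,9}
(S − R) ∩ (P ∪ S) = {1,2,3,7}
((S − R) ∩ (P ∪ S))^c = {4,5,6,8,9}
(S ∩ R) △ ((S − R) ∩ (P ∪ S))^c = {4,5,6,8,9}
((S ∩ R) △ ((S − R) ∩ (P ∪ S))^c)^c = {1,2,3,7}
|((S ∩ R) △ ((S − R) ∩ (P ∪ S))^c)^c| = 4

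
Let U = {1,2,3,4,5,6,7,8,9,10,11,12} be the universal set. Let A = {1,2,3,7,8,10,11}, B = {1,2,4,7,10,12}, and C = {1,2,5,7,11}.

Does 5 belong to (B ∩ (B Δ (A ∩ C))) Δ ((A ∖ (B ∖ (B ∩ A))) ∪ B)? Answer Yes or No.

5 ∉ A and 5 ∈ C, so 5 ∉ A ∩ C
5 ∉ B and 5 ∉ (A ∩ C), so 5 ∉ B Δ (A ∩ C)
5 ∉ B and 5 ∉ (B Δ (A ∩ C)), so 5 ∉ B ∩ (B Δ (A ∩ C))
5 ∉ B and 5 ∉ A, so 5 ∉ B ∩ A
5 ∉ B and 5 ∉ (B ∩ A), so 5 ∉ B ∖ (B ∩ A)
5 ∉ A and 5 ∉ (B ∖ (B ∩ A)), so 5 ∉ A ∖ (B ∖ (B ∩ A))
5 ∉ (A ∖ (B ∖ (B ∩ A))) and 5 ∉ B, so 5 ∉ (A ∖ (B ∖ (B ∩ A))) ∪ B
5 ∉ (B ∩ (B Δ (A ∩ C))) and 5 ∉ ((A ∖ (B ∖ (B ∩ A))) ∪ B), so 5 ∉ (B ∩ (B Δ (A ∩ C))) Δ ((A ∖ (B ∖ (B ∩ A))) ∪ B)

No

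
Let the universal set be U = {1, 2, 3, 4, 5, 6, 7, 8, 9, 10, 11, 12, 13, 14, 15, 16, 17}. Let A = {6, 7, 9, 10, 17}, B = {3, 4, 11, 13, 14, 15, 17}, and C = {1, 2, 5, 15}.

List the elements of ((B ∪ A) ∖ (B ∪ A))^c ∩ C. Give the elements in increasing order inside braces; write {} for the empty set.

B ∪ A = {3, 4, 6, 7, 9, 10, 11, 13, 14, 15, 17}
(B ∪ A) ∖ (B ∪ A) = {}
((B ∪ A) ∖ (B ∪ A))^c = {1, 2, 3, 4, 5, 6, 7, 8, 9, 10, 11, 12, 13, 14, 15, 16, 17}
((B ∪ A) ∖ (B ∪ A))^c ∩ C = {1, 2, 5, 15}

{1, 2, 5, 15}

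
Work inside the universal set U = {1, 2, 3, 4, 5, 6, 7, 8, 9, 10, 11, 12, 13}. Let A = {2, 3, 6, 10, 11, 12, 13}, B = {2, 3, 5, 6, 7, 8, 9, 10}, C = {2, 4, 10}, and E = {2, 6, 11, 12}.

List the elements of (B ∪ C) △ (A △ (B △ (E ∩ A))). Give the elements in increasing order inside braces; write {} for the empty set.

B ∪ C = {2, 3, 4, 5, 6, 7, 8, 9, 10}
E ∩ A = {2, 6, 11, 12}
B △ (E ∩ A) = {3, 5, 7, 8, 9, 10, 11, 12}
A △ (B △ (E ∩ A)) = {2, 5, 6, 7, 8, 9, 13}
(B ∪ C) △ (A △ (B △ (E ∩ A))) = {3, 4, 10, 13}

{3, 4, 10, 13}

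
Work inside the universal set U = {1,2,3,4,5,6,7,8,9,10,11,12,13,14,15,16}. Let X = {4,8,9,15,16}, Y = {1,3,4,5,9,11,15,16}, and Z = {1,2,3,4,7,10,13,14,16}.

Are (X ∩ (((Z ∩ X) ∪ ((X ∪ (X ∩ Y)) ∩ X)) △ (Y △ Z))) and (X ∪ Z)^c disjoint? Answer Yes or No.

Z ∩ X = {4,16}
X ∩ Y = {4,9,15,16}
X ∪ (X ∩ Y) = {4,8,9,15,16}
(X ∪ (X ∩ Y)) ∩ X = {4,8,9,15,16}
(Z ∩ X) ∪ ((X ∪ (X ∩ Y)) ∩ X) = {4,8,9,15,16}
Y △ Z = {2,5,7,9,10,11,13,14,15}
((Z ∩ X) ∪ ((X ∪ (X ∩ Y)) ∩ X)) △ (Y △ Z) = {2,4,5,7,8,10,11,13,14,16}
X ∩ (((Z ∩ X) ∪ ((X ∪ (X ∩ Y)) ∩ X)) △ (Y △ Z)) = {4,8,16}
X ∪ Z = {1,2,3,4,7,8,9,10,13,14,15,16}
(X ∪ Z)^c = {5,6,11,12}
{4,8,16} and {5,6,11,12} share no elements.

Yes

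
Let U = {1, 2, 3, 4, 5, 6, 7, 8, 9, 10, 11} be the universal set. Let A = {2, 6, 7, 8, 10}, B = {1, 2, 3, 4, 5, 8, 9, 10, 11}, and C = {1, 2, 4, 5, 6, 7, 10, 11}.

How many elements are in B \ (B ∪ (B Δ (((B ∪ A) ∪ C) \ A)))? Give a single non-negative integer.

0

B ∪ A = {1, 2, 3, 4, 5, 6, 7, 8, 9, 10, 11}
(B ∪ A) ∪ C = {1, 2, 3, 4, 5, 6, 7, 8, 9, 10, 11}
((B ∪ A) ∪ C) \ A = {1, 3, 4, 5, 9, 11}
B Δ (((B ∪ A) ∪ C) \ A) = {2, 8, 10}
B ∪ (B Δ (((B ∪ A) ∪ C) \ A)) = {1, 2, 3, 4, 5, 8, 9, 10, 11}
B \ (B ∪ (B Δ (((B ∪ A) ∪ C) \ A))) = {}
|B \ (B ∪ (B Δ (((B ∪ A) ∪ C) \ A)))| = 0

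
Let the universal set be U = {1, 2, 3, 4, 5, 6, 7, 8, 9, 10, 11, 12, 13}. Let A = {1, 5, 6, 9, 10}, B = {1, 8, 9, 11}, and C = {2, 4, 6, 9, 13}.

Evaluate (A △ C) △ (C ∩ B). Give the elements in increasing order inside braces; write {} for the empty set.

{1, 2, 4, 5, 9, 10, 13}

A △ C = {1, 2, 4, 5, 10, 13}
C ∩ B = {9}
(A △ C) △ (C ∩ B) = {1, 2, 4, 5, 9, 10, 13}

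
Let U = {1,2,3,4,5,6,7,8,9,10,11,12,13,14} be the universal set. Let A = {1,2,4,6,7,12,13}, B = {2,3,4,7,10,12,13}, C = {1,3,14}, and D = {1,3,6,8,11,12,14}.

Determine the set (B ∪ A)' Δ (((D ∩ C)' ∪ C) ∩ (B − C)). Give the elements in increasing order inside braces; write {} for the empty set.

{2,4,5,7,8,9,10,11,12,13,14}

B ∪ A = {1,2,3,4,6,7,10,12,13}
(B ∪ A)' = {5,8,9,11,14}
D ∩ C = {1,3,14}
(D ∩ C)' = {2,4,5,6,7,8,9,10,11,12,13}
(D ∩ C)' ∪ C = {1,2,3,4,5,6,7,8,9,10,11,12,13,14}
B − C = {2,4,7,10,12,13}
((D ∩ C)' ∪ C) ∩ (B − C) = {2,4,7,10,12,13}
(B ∪ A)' Δ (((D ∩ C)' ∪ C) ∩ (B − C)) = {2,4,5,7,8,9,10,11,12,13,14}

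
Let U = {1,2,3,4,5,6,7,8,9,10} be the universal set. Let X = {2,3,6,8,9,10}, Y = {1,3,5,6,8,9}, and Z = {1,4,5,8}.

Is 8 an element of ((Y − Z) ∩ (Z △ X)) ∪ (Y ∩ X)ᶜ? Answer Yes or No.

No

8 ∈ Y and 8 ∈ Z, so 8 ∉ Y − Z
8 ∈ Z and 8 ∈ X, so 8 ∉ Z △ X
8 ∉ (Y − Z) and 8 ∉ (Z △ X), so 8 ∉ (Y − Z) ∩ (Z △ X)
8 ∈ Y and 8 ∈ X, so 8 ∈ Y ∩ X
8 ∉ (Y ∩ X)ᶜ since 8 ∈ (Y ∩ X)
8 ∉ ((Y − Z) ∩ (Z △ X)) and 8 ∉ (Y ∩ X)ᶜ, so 8 ∉ ((Y − Z) ∩ (Z △ X)) ∪ (Y ∩ X)ᶜ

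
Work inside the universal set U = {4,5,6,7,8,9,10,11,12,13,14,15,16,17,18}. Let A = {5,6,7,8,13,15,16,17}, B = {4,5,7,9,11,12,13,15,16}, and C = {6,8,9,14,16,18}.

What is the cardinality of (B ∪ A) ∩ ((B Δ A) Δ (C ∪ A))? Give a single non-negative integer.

B ∪ A = {4,5,6,7,8,9,11,12,13,15,16,17}
B Δ A = {4,6,8,9,11,12,17}
C ∪ A = {5,6,7,8,9,13,14,15,16,17,18}
(B Δ A) Δ (C ∪ A) = {4,5,7,11,12,13,14,15,16,18}
(B ∪ A) ∩ ((B Δ A) Δ (C ∪ A)) = {4,5,7,11,12,13,15,16}
|(B ∪ A) ∩ ((B Δ A) Δ (C ∪ A))| = 8

8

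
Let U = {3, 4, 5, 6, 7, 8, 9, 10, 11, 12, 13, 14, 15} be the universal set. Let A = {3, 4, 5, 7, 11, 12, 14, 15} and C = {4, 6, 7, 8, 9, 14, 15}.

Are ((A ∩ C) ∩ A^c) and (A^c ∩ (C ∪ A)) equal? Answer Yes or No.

A ∩ C = {4, 7, 14, 15}
A^c = {6, 8, 9, 10, 13}
(A ∩ C) ∩ A^c = {}
C ∪ A = {3, 4, 5, 6, 7, 8, 9, 11, 12, 14, 15}
A^c ∩ (C ∪ A) = {6, 8, 9}
6 ∈ A^c ∩ (C ∪ A) but 6 ∉ (A ∩ C) ∩ A^c, so they differ.

No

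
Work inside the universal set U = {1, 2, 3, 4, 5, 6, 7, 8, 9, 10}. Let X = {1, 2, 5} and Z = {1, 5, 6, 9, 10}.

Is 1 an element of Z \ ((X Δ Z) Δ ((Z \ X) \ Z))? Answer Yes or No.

Yes

1 ∈ X and 1 ∈ Z, so 1 ∉ X Δ Z
1 ∈ Z and 1 ∈ X, so 1 ∉ Z \ X
1 ∉ (Z \ X) and 1 ∈ Z, so 1 ∉ (Z \ X) \ Z
1 ∉ (X Δ Z) and 1 ∉ ((Z \ X) \ Z), so 1 ∉ (X Δ Z) Δ ((Z \ X) \ Z)
1 ∈ Z and 1 ∉ ((X Δ Z) Δ ((Z \ X) \ Z)), so 1 ∈ Z \ ((X Δ Z) Δ ((Z \ X) \ Z))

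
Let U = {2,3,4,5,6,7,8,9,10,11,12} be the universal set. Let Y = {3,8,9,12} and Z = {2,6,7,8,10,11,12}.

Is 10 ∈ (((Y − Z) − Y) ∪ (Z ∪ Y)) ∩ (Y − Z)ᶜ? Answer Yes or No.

10 ∉ Y and 10 ∈ Z, so 10 ∉ Y − Z
10 ∉ (Y − Z) and 10 ∉ Y, so 10 ∉ (Y − Z) − Y
10 ∈ Z and 10 ∉ Y, so 10 ∈ Z ∪ Y
10 ∉ ((Y − Z) − Y) and 10 ∈ (Z ∪ Y), so 10 ∈ ((Y − Z) − Y) ∪ (Z ∪ Y)
10 ∉ Y and 10 ∈ Z, so 10 ∉ Y − Z
10 ∈ (Y − Z)ᶜ since 10 ∉ (Y − Z)
10 ∈ (((Y − Z) − Y) ∪ (Z ∪ Y)) and 10 ∈ (Y − Z)ᶜ, so 10 ∈ (((Y − Z) − Y) ∪ (Z ∪ Y)) ∩ (Y − Z)ᶜ

Yes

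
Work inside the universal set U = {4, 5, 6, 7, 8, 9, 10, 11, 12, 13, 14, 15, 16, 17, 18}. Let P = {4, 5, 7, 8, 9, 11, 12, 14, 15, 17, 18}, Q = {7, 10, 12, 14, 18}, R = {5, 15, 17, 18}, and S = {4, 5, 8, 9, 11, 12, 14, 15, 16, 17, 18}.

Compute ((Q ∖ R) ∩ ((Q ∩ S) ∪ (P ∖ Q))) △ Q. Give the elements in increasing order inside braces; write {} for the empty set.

Q ∖ R = {7, 10, 12, 14}
Q ∩ S = {12, 14, 18}
P ∖ Q = {4, 5, 8, 9, 11, 15, 17}
(Q ∩ S) ∪ (P ∖ Q) = {4, 5, 8, 9, 11, 12, 14, 15, 17, 18}
(Q ∖ R) ∩ ((Q ∩ S) ∪ (P ∖ Q)) = {12, 14}
((Q ∖ R) ∩ ((Q ∩ S) ∪ (P ∖ Q))) △ Q = {7, 10, 18}

{7, 10, 18}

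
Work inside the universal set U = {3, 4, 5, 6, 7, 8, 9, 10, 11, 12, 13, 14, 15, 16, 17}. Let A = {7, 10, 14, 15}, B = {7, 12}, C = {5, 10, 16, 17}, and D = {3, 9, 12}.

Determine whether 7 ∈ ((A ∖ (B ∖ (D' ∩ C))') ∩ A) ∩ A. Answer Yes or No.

7 ∉ D, so 7 ∈ D'
7 ∈ D' and 7 ∉ C, so 7 ∉ D' ∩ C
7 ∈ B and 7 ∉ (D' ∩ C), so 7 ∈ B ∖ (D' ∩ C)
7 ∉ (B ∖ (D' ∩ C))' since 7 ∈ (B ∖ (D' ∩ C))
7 ∈ A and 7 ∉ (B ∖ (D' ∩ C))', so 7 ∈ A ∖ (B ∖ (D' ∩ C))'
7 ∈ (A ∖ (B ∖ (D' ∩ C))') and 7 ∈ A, so 7 ∈ (A ∖ (B ∖ (D' ∩ C))') ∩ A
7 ∈ ((A ∖ (B ∖ (D' ∩ C))') ∩ A) and 7 ∈ A, so 7 ∈ ((A ∖ (B ∖ (D' ∩ C))') ∩ A) ∩ A

Yes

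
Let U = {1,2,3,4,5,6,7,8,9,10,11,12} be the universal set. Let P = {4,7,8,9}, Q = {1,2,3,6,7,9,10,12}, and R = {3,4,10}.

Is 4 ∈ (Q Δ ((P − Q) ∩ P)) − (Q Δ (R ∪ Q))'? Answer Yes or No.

Yes

4 ∈ P and 4 ∉ Q, so 4 ∈ P − Q
4 ∈ (P − Q) and 4 ∈ P, so 4 ∈ (P − Q) ∩ P
4 ∉ Q and 4 ∈ ((P − Q) ∩ P), so 4 ∈ Q Δ ((P − Q) ∩ P)
4 ∈ R and 4 ∉ Q, so 4 ∈ R ∪ Q
4 ∉ Q and 4 ∈ (R ∪ Q), so 4 ∈ Q Δ (R ∪ Q)
4 ∉ (Q Δ (R ∪ Q))' since 4 ∈ (Q Δ (R ∪ Q))
4 ∈ (Q Δ ((P − Q) ∩ P)) and 4 ∉ (Q Δ (R ∪ Q))', so 4 ∈ (Q Δ ((P − Q) ∩ P)) − (Q Δ (R ∪ Q))'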